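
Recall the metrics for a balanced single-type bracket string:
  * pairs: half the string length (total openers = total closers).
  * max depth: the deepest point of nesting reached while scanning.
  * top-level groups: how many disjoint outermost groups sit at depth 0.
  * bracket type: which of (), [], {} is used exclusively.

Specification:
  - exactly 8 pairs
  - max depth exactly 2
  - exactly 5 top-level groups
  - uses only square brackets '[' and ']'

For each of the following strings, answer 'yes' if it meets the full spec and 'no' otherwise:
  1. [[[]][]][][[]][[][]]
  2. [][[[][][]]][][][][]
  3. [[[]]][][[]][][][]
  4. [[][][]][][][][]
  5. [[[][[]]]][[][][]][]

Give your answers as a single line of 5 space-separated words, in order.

Answer: no no no yes no

Derivation:
String 1 '[[[]][]][][[]][[][]]': depth seq [1 2 3 2 1 2 1 0 1 0 1 2 1 0 1 2 1 2 1 0]
  -> pairs=10 depth=3 groups=4 -> no
String 2 '[][[[][][]]][][][][]': depth seq [1 0 1 2 3 2 3 2 3 2 1 0 1 0 1 0 1 0 1 0]
  -> pairs=10 depth=3 groups=6 -> no
String 3 '[[[]]][][[]][][][]': depth seq [1 2 3 2 1 0 1 0 1 2 1 0 1 0 1 0 1 0]
  -> pairs=9 depth=3 groups=6 -> no
String 4 '[[][][]][][][][]': depth seq [1 2 1 2 1 2 1 0 1 0 1 0 1 0 1 0]
  -> pairs=8 depth=2 groups=5 -> yes
String 5 '[[[][[]]]][[][][]][]': depth seq [1 2 3 2 3 4 3 2 1 0 1 2 1 2 1 2 1 0 1 0]
  -> pairs=10 depth=4 groups=3 -> no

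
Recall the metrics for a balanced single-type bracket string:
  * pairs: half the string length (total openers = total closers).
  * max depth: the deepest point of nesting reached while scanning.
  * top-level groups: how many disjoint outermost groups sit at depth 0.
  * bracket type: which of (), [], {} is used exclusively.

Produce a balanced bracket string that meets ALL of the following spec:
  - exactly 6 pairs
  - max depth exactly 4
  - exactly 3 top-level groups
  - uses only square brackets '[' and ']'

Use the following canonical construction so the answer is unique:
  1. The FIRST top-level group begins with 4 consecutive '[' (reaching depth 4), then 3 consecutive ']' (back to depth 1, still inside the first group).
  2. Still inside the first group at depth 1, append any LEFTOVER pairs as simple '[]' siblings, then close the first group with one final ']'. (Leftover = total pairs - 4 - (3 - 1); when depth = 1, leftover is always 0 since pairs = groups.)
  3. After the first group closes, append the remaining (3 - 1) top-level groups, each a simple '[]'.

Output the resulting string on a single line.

Answer: [[[[]]]][][]

Derivation:
Spec: pairs=6 depth=4 groups=3
Leftover pairs = 6 - 4 - (3-1) = 0
First group: deep chain of depth 4 + 0 sibling pairs
Remaining 2 groups: simple '[]' each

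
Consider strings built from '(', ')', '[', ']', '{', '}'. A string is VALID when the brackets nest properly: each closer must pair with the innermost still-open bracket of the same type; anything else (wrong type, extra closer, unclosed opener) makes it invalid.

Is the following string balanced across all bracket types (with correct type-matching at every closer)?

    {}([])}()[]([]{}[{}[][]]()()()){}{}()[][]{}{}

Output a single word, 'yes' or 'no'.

pos 0: push '{'; stack = {
pos 1: '}' matches '{'; pop; stack = (empty)
pos 2: push '('; stack = (
pos 3: push '['; stack = ([
pos 4: ']' matches '['; pop; stack = (
pos 5: ')' matches '('; pop; stack = (empty)
pos 6: saw closer '}' but stack is empty → INVALID
Verdict: unmatched closer '}' at position 6 → no

Answer: no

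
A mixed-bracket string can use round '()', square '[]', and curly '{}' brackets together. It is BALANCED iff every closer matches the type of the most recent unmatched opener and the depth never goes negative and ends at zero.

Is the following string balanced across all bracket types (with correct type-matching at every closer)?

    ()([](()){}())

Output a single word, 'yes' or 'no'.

pos 0: push '('; stack = (
pos 1: ')' matches '('; pop; stack = (empty)
pos 2: push '('; stack = (
pos 3: push '['; stack = ([
pos 4: ']' matches '['; pop; stack = (
pos 5: push '('; stack = ((
pos 6: push '('; stack = (((
pos 7: ')' matches '('; pop; stack = ((
pos 8: ')' matches '('; pop; stack = (
pos 9: push '{'; stack = ({
pos 10: '}' matches '{'; pop; stack = (
pos 11: push '('; stack = ((
pos 12: ')' matches '('; pop; stack = (
pos 13: ')' matches '('; pop; stack = (empty)
end: stack empty → VALID
Verdict: properly nested → yes

Answer: yes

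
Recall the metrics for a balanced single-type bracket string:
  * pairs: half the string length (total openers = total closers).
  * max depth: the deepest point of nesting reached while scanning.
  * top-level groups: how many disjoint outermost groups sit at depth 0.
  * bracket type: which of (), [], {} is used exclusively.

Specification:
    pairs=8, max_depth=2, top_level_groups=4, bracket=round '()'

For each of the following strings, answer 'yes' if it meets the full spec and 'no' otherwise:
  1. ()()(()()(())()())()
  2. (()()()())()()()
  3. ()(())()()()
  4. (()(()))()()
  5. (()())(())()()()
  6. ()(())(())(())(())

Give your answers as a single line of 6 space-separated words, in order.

Answer: no yes no no no no

Derivation:
String 1 '()()(()()(())()())()': depth seq [1 0 1 0 1 2 1 2 1 2 3 2 1 2 1 2 1 0 1 0]
  -> pairs=10 depth=3 groups=4 -> no
String 2 '(()()()())()()()': depth seq [1 2 1 2 1 2 1 2 1 0 1 0 1 0 1 0]
  -> pairs=8 depth=2 groups=4 -> yes
String 3 '()(())()()()': depth seq [1 0 1 2 1 0 1 0 1 0 1 0]
  -> pairs=6 depth=2 groups=5 -> no
String 4 '(()(()))()()': depth seq [1 2 1 2 3 2 1 0 1 0 1 0]
  -> pairs=6 depth=3 groups=3 -> no
String 5 '(()())(())()()()': depth seq [1 2 1 2 1 0 1 2 1 0 1 0 1 0 1 0]
  -> pairs=8 depth=2 groups=5 -> no
String 6 '()(())(())(())(())': depth seq [1 0 1 2 1 0 1 2 1 0 1 2 1 0 1 2 1 0]
  -> pairs=9 depth=2 groups=5 -> no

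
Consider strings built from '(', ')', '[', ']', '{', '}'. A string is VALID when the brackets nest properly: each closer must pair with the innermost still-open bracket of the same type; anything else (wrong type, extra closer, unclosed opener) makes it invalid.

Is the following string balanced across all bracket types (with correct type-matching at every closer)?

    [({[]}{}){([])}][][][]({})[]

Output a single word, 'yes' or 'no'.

Answer: yes

Derivation:
pos 0: push '['; stack = [
pos 1: push '('; stack = [(
pos 2: push '{'; stack = [({
pos 3: push '['; stack = [({[
pos 4: ']' matches '['; pop; stack = [({
pos 5: '}' matches '{'; pop; stack = [(
pos 6: push '{'; stack = [({
pos 7: '}' matches '{'; pop; stack = [(
pos 8: ')' matches '('; pop; stack = [
pos 9: push '{'; stack = [{
pos 10: push '('; stack = [{(
pos 11: push '['; stack = [{([
pos 12: ']' matches '['; pop; stack = [{(
pos 13: ')' matches '('; pop; stack = [{
pos 14: '}' matches '{'; pop; stack = [
pos 15: ']' matches '['; pop; stack = (empty)
pos 16: push '['; stack = [
pos 17: ']' matches '['; pop; stack = (empty)
pos 18: push '['; stack = [
pos 19: ']' matches '['; pop; stack = (empty)
pos 20: push '['; stack = [
pos 21: ']' matches '['; pop; stack = (empty)
pos 22: push '('; stack = (
pos 23: push '{'; stack = ({
pos 24: '}' matches '{'; pop; stack = (
pos 25: ')' matches '('; pop; stack = (empty)
pos 26: push '['; stack = [
pos 27: ']' matches '['; pop; stack = (empty)
end: stack empty → VALID
Verdict: properly nested → yes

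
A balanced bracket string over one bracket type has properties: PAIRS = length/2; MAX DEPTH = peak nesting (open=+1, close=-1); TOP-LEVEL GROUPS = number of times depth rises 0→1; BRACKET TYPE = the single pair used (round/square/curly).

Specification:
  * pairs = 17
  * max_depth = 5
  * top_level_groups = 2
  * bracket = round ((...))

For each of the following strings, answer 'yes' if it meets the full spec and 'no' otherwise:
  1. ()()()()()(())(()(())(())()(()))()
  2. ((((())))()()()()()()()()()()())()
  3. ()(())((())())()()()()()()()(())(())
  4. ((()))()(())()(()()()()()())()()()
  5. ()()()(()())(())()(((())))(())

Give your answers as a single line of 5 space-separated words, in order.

String 1 '()()()()()(())(()(())(())()(()))()': depth seq [1 0 1 0 1 0 1 0 1 0 1 2 1 0 1 2 1 2 3 2 1 2 3 2 1 2 1 2 3 2 1 0 1 0]
  -> pairs=17 depth=3 groups=8 -> no
String 2 '((((())))()()()()()()()()()()())()': depth seq [1 2 3 4 5 4 3 2 1 2 1 2 1 2 1 2 1 2 1 2 1 2 1 2 1 2 1 2 1 2 1 0 1 0]
  -> pairs=17 depth=5 groups=2 -> yes
String 3 '()(())((())())()()()()()()()(())(())': depth seq [1 0 1 2 1 0 1 2 3 2 1 2 1 0 1 0 1 0 1 0 1 0 1 0 1 0 1 0 1 2 1 0 1 2 1 0]
  -> pairs=18 depth=3 groups=12 -> no
String 4 '((()))()(())()(()()()()()())()()()': depth seq [1 2 3 2 1 0 1 0 1 2 1 0 1 0 1 2 1 2 1 2 1 2 1 2 1 2 1 0 1 0 1 0 1 0]
  -> pairs=17 depth=3 groups=8 -> no
String 5 '()()()(()())(())()(((())))(())': depth seq [1 0 1 0 1 0 1 2 1 2 1 0 1 2 1 0 1 0 1 2 3 4 3 2 1 0 1 2 1 0]
  -> pairs=15 depth=4 groups=8 -> no

Answer: no yes no no no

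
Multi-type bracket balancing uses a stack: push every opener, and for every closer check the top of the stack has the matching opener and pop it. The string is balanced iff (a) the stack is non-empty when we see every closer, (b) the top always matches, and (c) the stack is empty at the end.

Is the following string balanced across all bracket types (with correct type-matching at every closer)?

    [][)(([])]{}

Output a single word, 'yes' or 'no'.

pos 0: push '['; stack = [
pos 1: ']' matches '['; pop; stack = (empty)
pos 2: push '['; stack = [
pos 3: saw closer ')' but top of stack is '[' (expected ']') → INVALID
Verdict: type mismatch at position 3: ')' closes '[' → no

Answer: no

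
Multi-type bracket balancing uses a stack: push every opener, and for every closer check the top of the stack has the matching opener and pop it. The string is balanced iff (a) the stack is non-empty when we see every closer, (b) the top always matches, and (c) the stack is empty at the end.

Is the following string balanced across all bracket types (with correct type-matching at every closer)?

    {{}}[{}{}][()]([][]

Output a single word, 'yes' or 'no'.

Answer: no

Derivation:
pos 0: push '{'; stack = {
pos 1: push '{'; stack = {{
pos 2: '}' matches '{'; pop; stack = {
pos 3: '}' matches '{'; pop; stack = (empty)
pos 4: push '['; stack = [
pos 5: push '{'; stack = [{
pos 6: '}' matches '{'; pop; stack = [
pos 7: push '{'; stack = [{
pos 8: '}' matches '{'; pop; stack = [
pos 9: ']' matches '['; pop; stack = (empty)
pos 10: push '['; stack = [
pos 11: push '('; stack = [(
pos 12: ')' matches '('; pop; stack = [
pos 13: ']' matches '['; pop; stack = (empty)
pos 14: push '('; stack = (
pos 15: push '['; stack = ([
pos 16: ']' matches '['; pop; stack = (
pos 17: push '['; stack = ([
pos 18: ']' matches '['; pop; stack = (
end: stack still non-empty (() → INVALID
Verdict: unclosed openers at end: ( → no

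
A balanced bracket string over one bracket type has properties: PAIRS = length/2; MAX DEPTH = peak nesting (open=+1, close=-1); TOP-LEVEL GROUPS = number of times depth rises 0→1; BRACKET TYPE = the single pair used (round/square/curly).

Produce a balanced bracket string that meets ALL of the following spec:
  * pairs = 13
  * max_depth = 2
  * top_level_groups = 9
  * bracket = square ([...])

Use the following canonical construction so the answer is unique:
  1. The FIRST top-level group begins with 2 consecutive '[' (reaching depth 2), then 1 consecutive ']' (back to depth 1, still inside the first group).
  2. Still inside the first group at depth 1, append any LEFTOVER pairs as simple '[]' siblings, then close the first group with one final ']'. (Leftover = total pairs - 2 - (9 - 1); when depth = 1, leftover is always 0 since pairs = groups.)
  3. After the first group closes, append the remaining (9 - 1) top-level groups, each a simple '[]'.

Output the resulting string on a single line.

Spec: pairs=13 depth=2 groups=9
Leftover pairs = 13 - 2 - (9-1) = 3
First group: deep chain of depth 2 + 3 sibling pairs
Remaining 8 groups: simple '[]' each

Answer: [[][][][]][][][][][][][][]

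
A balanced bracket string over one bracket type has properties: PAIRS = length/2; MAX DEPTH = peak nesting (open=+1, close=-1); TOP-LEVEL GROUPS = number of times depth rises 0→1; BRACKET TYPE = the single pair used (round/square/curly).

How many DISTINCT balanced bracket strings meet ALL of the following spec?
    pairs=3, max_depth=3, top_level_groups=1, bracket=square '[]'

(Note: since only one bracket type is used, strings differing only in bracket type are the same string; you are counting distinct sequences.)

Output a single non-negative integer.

Answer: 1

Derivation:
Spec: pairs=3 depth=3 groups=1
Count(depth <= 3) = 2
Count(depth <= 2) = 1
Count(depth == 3) = 2 - 1 = 1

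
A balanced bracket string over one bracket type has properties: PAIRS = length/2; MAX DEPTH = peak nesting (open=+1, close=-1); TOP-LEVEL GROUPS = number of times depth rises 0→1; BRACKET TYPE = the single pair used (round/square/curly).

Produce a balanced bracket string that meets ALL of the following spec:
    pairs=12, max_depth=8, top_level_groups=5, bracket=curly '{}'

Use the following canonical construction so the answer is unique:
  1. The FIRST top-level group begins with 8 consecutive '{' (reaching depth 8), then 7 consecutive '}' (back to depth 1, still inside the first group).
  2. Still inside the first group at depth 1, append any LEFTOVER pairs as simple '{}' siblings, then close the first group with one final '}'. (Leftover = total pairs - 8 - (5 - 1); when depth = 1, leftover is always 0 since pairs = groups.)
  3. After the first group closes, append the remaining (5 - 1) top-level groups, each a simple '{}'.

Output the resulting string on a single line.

Spec: pairs=12 depth=8 groups=5
Leftover pairs = 12 - 8 - (5-1) = 0
First group: deep chain of depth 8 + 0 sibling pairs
Remaining 4 groups: simple '{}' each

Answer: {{{{{{{{}}}}}}}}{}{}{}{}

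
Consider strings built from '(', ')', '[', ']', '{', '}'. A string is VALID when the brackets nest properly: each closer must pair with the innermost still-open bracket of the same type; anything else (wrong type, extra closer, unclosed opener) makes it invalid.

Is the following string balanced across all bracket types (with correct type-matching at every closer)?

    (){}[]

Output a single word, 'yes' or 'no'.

pos 0: push '('; stack = (
pos 1: ')' matches '('; pop; stack = (empty)
pos 2: push '{'; stack = {
pos 3: '}' matches '{'; pop; stack = (empty)
pos 4: push '['; stack = [
pos 5: ']' matches '['; pop; stack = (empty)
end: stack empty → VALID
Verdict: properly nested → yes

Answer: yes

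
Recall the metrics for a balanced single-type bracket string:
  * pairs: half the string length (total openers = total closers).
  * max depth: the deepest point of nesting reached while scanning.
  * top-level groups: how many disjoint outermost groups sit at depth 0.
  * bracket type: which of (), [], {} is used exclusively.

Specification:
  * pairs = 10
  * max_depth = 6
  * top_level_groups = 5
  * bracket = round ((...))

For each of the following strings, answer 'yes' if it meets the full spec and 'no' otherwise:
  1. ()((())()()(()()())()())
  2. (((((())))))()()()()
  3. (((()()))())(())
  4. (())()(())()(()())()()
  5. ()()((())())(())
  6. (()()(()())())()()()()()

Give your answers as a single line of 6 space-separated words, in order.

String 1 '()((())()()(()()())()())': depth seq [1 0 1 2 3 2 1 2 1 2 1 2 3 2 3 2 3 2 1 2 1 2 1 0]
  -> pairs=12 depth=3 groups=2 -> no
String 2 '(((((())))))()()()()': depth seq [1 2 3 4 5 6 5 4 3 2 1 0 1 0 1 0 1 0 1 0]
  -> pairs=10 depth=6 groups=5 -> yes
String 3 '(((()()))())(())': depth seq [1 2 3 4 3 4 3 2 1 2 1 0 1 2 1 0]
  -> pairs=8 depth=4 groups=2 -> no
String 4 '(())()(())()(()())()()': depth seq [1 2 1 0 1 0 1 2 1 0 1 0 1 2 1 2 1 0 1 0 1 0]
  -> pairs=11 depth=2 groups=7 -> no
String 5 '()()((())())(())': depth seq [1 0 1 0 1 2 3 2 1 2 1 0 1 2 1 0]
  -> pairs=8 depth=3 groups=4 -> no
String 6 '(()()(()())())()()()()()': depth seq [1 2 1 2 1 2 3 2 3 2 1 2 1 0 1 0 1 0 1 0 1 0 1 0]
  -> pairs=12 depth=3 groups=6 -> no

Answer: no yes no no no no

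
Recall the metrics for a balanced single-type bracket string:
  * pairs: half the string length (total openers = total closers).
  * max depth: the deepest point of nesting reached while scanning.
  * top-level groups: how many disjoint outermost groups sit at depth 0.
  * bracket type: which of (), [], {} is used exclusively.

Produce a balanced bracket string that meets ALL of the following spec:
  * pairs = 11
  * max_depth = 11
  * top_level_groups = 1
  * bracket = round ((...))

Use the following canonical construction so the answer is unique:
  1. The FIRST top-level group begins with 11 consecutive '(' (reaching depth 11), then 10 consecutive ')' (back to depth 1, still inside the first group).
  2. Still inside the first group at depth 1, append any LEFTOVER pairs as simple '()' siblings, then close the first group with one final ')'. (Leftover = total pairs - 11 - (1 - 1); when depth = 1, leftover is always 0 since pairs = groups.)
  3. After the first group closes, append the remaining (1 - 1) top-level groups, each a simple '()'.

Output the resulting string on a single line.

Answer: ((((((((((()))))))))))

Derivation:
Spec: pairs=11 depth=11 groups=1
Leftover pairs = 11 - 11 - (1-1) = 0
First group: deep chain of depth 11 + 0 sibling pairs
Remaining 0 groups: simple '()' each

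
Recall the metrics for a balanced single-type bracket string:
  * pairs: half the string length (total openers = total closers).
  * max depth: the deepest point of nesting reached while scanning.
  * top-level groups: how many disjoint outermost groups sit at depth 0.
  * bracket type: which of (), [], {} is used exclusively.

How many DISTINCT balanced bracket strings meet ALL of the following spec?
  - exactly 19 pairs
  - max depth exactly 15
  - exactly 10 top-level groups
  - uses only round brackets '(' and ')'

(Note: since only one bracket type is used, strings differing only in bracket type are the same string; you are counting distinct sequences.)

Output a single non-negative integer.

Answer: 0

Derivation:
Spec: pairs=19 depth=15 groups=10
Count(depth <= 15) = 2466750
Count(depth <= 14) = 2466750
Count(depth == 15) = 2466750 - 2466750 = 0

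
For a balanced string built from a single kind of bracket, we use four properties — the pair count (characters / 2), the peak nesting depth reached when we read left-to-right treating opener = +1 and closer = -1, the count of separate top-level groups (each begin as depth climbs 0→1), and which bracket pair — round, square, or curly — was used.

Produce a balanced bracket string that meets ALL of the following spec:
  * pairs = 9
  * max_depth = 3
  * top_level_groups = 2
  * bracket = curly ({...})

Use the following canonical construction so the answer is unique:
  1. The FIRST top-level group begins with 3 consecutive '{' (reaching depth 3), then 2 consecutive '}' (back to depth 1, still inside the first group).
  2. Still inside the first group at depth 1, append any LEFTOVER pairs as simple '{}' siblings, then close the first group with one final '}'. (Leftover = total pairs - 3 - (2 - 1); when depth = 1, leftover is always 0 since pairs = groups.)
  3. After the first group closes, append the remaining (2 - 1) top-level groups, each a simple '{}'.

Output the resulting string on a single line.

Spec: pairs=9 depth=3 groups=2
Leftover pairs = 9 - 3 - (2-1) = 5
First group: deep chain of depth 3 + 5 sibling pairs
Remaining 1 groups: simple '{}' each

Answer: {{{}}{}{}{}{}{}}{}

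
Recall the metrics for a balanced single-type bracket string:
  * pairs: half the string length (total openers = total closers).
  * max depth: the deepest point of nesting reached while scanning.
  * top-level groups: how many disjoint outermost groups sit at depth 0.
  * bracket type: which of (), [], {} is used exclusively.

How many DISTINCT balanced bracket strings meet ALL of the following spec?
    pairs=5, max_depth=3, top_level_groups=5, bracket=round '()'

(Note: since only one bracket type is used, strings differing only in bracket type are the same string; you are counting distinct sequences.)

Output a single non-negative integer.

Answer: 0

Derivation:
Spec: pairs=5 depth=3 groups=5
Count(depth <= 3) = 1
Count(depth <= 2) = 1
Count(depth == 3) = 1 - 1 = 0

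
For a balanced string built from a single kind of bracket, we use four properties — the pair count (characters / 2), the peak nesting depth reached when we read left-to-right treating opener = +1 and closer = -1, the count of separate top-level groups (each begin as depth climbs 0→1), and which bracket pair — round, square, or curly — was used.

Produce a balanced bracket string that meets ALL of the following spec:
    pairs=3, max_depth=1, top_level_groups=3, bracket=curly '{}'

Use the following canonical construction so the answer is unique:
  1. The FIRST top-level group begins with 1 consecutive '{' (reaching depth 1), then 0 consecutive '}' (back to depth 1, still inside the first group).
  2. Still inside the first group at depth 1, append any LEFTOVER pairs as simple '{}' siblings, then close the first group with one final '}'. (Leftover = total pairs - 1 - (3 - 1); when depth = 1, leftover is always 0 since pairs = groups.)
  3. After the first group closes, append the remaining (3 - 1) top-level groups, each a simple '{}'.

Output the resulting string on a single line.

Spec: pairs=3 depth=1 groups=3
Leftover pairs = 3 - 1 - (3-1) = 0
First group: deep chain of depth 1 + 0 sibling pairs
Remaining 2 groups: simple '{}' each

Answer: {}{}{}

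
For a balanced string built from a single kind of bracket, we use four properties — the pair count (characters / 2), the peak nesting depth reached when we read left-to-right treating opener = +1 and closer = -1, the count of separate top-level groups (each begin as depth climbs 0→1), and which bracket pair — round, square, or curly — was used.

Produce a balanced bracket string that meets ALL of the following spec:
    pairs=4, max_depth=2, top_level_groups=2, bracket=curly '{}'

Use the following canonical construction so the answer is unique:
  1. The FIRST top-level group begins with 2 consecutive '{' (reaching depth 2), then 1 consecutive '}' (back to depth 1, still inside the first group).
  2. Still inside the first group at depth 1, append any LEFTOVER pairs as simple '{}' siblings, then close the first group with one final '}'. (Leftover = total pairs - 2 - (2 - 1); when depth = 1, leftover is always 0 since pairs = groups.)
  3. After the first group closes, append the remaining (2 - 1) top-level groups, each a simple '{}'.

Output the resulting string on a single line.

Spec: pairs=4 depth=2 groups=2
Leftover pairs = 4 - 2 - (2-1) = 1
First group: deep chain of depth 2 + 1 sibling pairs
Remaining 1 groups: simple '{}' each

Answer: {{}{}}{}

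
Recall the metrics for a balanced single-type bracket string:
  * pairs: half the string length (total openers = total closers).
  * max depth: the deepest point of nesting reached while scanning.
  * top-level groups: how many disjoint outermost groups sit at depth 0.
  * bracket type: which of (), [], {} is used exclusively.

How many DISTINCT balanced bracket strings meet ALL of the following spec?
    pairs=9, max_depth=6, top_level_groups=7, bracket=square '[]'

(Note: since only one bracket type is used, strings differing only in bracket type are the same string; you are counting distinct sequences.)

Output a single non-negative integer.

Answer: 0

Derivation:
Spec: pairs=9 depth=6 groups=7
Count(depth <= 6) = 35
Count(depth <= 5) = 35
Count(depth == 6) = 35 - 35 = 0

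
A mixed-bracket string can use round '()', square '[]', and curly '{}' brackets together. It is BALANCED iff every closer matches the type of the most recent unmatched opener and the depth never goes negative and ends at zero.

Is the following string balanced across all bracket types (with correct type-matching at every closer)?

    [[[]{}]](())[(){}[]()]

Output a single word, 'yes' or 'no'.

pos 0: push '['; stack = [
pos 1: push '['; stack = [[
pos 2: push '['; stack = [[[
pos 3: ']' matches '['; pop; stack = [[
pos 4: push '{'; stack = [[{
pos 5: '}' matches '{'; pop; stack = [[
pos 6: ']' matches '['; pop; stack = [
pos 7: ']' matches '['; pop; stack = (empty)
pos 8: push '('; stack = (
pos 9: push '('; stack = ((
pos 10: ')' matches '('; pop; stack = (
pos 11: ')' matches '('; pop; stack = (empty)
pos 12: push '['; stack = [
pos 13: push '('; stack = [(
pos 14: ')' matches '('; pop; stack = [
pos 15: push '{'; stack = [{
pos 16: '}' matches '{'; pop; stack = [
pos 17: push '['; stack = [[
pos 18: ']' matches '['; pop; stack = [
pos 19: push '('; stack = [(
pos 20: ')' matches '('; pop; stack = [
pos 21: ']' matches '['; pop; stack = (empty)
end: stack empty → VALID
Verdict: properly nested → yes

Answer: yes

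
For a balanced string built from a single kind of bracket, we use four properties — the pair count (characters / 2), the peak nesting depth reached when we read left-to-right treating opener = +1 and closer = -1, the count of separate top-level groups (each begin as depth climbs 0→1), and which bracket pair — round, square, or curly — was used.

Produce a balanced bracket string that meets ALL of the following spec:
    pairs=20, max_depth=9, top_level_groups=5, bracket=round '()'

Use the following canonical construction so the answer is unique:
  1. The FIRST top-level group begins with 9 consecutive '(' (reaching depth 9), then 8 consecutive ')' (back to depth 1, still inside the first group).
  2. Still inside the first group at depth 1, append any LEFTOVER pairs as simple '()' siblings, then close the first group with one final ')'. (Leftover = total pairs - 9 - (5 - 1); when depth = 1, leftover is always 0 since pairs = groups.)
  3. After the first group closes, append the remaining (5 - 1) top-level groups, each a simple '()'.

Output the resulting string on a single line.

Answer: ((((((((())))))))()()()()()()())()()()()

Derivation:
Spec: pairs=20 depth=9 groups=5
Leftover pairs = 20 - 9 - (5-1) = 7
First group: deep chain of depth 9 + 7 sibling pairs
Remaining 4 groups: simple '()' each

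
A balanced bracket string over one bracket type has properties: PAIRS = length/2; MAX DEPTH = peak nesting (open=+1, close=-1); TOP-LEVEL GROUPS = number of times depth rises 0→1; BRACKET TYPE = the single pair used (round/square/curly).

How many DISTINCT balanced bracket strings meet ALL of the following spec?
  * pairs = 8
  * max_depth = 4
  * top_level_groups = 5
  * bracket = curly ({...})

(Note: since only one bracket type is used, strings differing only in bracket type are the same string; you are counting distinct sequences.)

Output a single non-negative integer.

Spec: pairs=8 depth=4 groups=5
Count(depth <= 4) = 75
Count(depth <= 3) = 70
Count(depth == 4) = 75 - 70 = 5

Answer: 5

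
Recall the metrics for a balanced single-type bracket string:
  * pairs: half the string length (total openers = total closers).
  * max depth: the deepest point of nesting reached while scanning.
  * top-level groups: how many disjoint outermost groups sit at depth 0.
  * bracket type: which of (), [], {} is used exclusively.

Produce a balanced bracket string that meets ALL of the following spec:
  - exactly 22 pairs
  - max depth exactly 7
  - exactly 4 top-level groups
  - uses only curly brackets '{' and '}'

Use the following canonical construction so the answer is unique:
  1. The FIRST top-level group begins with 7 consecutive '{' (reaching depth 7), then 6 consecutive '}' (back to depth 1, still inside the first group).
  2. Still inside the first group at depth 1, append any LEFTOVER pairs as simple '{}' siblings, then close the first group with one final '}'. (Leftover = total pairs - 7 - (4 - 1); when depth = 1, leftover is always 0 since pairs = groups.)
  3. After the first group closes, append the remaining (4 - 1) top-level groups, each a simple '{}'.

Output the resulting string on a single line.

Spec: pairs=22 depth=7 groups=4
Leftover pairs = 22 - 7 - (4-1) = 12
First group: deep chain of depth 7 + 12 sibling pairs
Remaining 3 groups: simple '{}' each

Answer: {{{{{{{}}}}}}{}{}{}{}{}{}{}{}{}{}{}{}}{}{}{}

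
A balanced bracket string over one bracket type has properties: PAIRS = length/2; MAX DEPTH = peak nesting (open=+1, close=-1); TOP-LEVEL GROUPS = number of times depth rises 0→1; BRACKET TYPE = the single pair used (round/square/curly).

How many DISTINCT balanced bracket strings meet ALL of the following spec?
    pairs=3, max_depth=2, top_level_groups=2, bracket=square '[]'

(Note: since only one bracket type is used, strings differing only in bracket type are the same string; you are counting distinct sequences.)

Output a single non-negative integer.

Answer: 2

Derivation:
Spec: pairs=3 depth=2 groups=2
Count(depth <= 2) = 2
Count(depth <= 1) = 0
Count(depth == 2) = 2 - 0 = 2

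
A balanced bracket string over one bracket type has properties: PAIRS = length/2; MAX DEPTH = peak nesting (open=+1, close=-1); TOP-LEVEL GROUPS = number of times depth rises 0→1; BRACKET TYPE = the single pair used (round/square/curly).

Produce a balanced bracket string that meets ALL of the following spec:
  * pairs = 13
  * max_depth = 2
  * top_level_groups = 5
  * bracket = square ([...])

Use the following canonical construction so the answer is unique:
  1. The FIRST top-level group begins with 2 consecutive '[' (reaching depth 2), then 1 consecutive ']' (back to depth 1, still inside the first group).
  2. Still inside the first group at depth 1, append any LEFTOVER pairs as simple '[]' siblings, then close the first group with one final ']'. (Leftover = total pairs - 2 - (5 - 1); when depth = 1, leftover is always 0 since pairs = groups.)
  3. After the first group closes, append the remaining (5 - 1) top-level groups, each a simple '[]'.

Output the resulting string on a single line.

Answer: [[][][][][][][][]][][][][]

Derivation:
Spec: pairs=13 depth=2 groups=5
Leftover pairs = 13 - 2 - (5-1) = 7
First group: deep chain of depth 2 + 7 sibling pairs
Remaining 4 groups: simple '[]' each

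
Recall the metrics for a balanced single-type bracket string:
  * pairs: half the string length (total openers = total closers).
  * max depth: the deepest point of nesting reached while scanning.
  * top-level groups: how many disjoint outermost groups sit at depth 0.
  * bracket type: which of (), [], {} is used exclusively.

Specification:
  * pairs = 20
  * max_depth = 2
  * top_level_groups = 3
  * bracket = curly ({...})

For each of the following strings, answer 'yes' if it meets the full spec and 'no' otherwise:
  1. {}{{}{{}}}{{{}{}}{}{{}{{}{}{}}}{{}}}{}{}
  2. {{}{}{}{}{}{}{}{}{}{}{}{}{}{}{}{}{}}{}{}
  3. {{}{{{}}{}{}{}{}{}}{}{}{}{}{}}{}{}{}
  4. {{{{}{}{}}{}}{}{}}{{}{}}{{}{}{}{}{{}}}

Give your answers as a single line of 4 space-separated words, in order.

Answer: no yes no no

Derivation:
String 1 '{}{{}{{}}}{{{}{}}{}{{}{{}{}{}}}{{}}}{}{}': depth seq [1 0 1 2 1 2 3 2 1 0 1 2 3 2 3 2 1 2 1 2 3 2 3 4 3 4 3 4 3 2 1 2 3 2 1 0 1 0 1 0]
  -> pairs=20 depth=4 groups=5 -> no
String 2 '{{}{}{}{}{}{}{}{}{}{}{}{}{}{}{}{}{}}{}{}': depth seq [1 2 1 2 1 2 1 2 1 2 1 2 1 2 1 2 1 2 1 2 1 2 1 2 1 2 1 2 1 2 1 2 1 2 1 0 1 0 1 0]
  -> pairs=20 depth=2 groups=3 -> yes
String 3 '{{}{{{}}{}{}{}{}{}}{}{}{}{}{}}{}{}{}': depth seq [1 2 1 2 3 4 3 2 3 2 3 2 3 2 3 2 3 2 1 2 1 2 1 2 1 2 1 2 1 0 1 0 1 0 1 0]
  -> pairs=18 depth=4 groups=4 -> no
String 4 '{{{{}{}{}}{}}{}{}}{{}{}}{{}{}{}{}{{}}}': depth seq [1 2 3 4 3 4 3 4 3 2 3 2 1 2 1 2 1 0 1 2 1 2 1 0 1 2 1 2 1 2 1 2 1 2 3 2 1 0]
  -> pairs=19 depth=4 groups=3 -> no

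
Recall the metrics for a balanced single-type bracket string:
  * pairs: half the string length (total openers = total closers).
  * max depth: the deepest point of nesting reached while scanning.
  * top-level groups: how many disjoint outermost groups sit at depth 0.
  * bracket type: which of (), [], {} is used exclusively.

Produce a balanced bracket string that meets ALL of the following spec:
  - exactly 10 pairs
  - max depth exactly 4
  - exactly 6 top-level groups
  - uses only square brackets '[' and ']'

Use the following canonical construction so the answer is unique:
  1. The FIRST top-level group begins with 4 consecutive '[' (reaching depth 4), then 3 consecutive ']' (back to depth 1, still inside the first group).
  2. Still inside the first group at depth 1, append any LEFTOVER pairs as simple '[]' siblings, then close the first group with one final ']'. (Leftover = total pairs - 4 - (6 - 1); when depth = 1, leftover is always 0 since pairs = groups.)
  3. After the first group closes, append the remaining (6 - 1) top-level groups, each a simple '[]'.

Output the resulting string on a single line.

Answer: [[[[]]][]][][][][][]

Derivation:
Spec: pairs=10 depth=4 groups=6
Leftover pairs = 10 - 4 - (6-1) = 1
First group: deep chain of depth 4 + 1 sibling pairs
Remaining 5 groups: simple '[]' each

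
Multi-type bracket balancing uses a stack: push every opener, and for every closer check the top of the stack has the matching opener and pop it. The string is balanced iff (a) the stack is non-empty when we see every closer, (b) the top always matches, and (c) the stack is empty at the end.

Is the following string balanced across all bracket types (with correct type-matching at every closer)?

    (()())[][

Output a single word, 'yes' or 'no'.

Answer: no

Derivation:
pos 0: push '('; stack = (
pos 1: push '('; stack = ((
pos 2: ')' matches '('; pop; stack = (
pos 3: push '('; stack = ((
pos 4: ')' matches '('; pop; stack = (
pos 5: ')' matches '('; pop; stack = (empty)
pos 6: push '['; stack = [
pos 7: ']' matches '['; pop; stack = (empty)
pos 8: push '['; stack = [
end: stack still non-empty ([) → INVALID
Verdict: unclosed openers at end: [ → no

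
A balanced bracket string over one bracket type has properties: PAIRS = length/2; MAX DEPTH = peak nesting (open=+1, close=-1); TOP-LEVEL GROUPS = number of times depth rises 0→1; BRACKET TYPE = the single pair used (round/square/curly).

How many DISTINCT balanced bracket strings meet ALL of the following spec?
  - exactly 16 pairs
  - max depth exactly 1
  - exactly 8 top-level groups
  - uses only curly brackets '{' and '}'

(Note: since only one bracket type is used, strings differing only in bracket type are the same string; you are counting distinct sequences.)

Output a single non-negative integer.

Spec: pairs=16 depth=1 groups=8
Count(depth <= 1) = 0
Count(depth <= 0) = 0
Count(depth == 1) = 0 - 0 = 0

Answer: 0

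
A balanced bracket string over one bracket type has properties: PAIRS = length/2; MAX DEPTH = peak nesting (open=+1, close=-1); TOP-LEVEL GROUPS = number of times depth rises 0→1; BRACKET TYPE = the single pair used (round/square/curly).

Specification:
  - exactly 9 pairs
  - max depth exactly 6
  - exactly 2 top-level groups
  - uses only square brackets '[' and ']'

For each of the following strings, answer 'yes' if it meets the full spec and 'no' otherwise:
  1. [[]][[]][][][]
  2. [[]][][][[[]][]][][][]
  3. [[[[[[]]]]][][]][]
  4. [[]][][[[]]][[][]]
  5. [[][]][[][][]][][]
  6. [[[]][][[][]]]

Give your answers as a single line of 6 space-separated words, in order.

Answer: no no yes no no no

Derivation:
String 1 '[[]][[]][][][]': depth seq [1 2 1 0 1 2 1 0 1 0 1 0 1 0]
  -> pairs=7 depth=2 groups=5 -> no
String 2 '[[]][][][[[]][]][][][]': depth seq [1 2 1 0 1 0 1 0 1 2 3 2 1 2 1 0 1 0 1 0 1 0]
  -> pairs=11 depth=3 groups=7 -> no
String 3 '[[[[[[]]]]][][]][]': depth seq [1 2 3 4 5 6 5 4 3 2 1 2 1 2 1 0 1 0]
  -> pairs=9 depth=6 groups=2 -> yes
String 4 '[[]][][[[]]][[][]]': depth seq [1 2 1 0 1 0 1 2 3 2 1 0 1 2 1 2 1 0]
  -> pairs=9 depth=3 groups=4 -> no
String 5 '[[][]][[][][]][][]': depth seq [1 2 1 2 1 0 1 2 1 2 1 2 1 0 1 0 1 0]
  -> pairs=9 depth=2 groups=4 -> no
String 6 '[[[]][][[][]]]': depth seq [1 2 3 2 1 2 1 2 3 2 3 2 1 0]
  -> pairs=7 depth=3 groups=1 -> no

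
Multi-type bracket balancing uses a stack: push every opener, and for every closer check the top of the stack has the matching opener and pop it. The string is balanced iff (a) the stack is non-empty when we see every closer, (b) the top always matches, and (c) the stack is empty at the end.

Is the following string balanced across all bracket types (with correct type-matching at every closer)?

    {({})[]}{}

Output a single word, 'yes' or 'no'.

pos 0: push '{'; stack = {
pos 1: push '('; stack = {(
pos 2: push '{'; stack = {({
pos 3: '}' matches '{'; pop; stack = {(
pos 4: ')' matches '('; pop; stack = {
pos 5: push '['; stack = {[
pos 6: ']' matches '['; pop; stack = {
pos 7: '}' matches '{'; pop; stack = (empty)
pos 8: push '{'; stack = {
pos 9: '}' matches '{'; pop; stack = (empty)
end: stack empty → VALID
Verdict: properly nested → yes

Answer: yes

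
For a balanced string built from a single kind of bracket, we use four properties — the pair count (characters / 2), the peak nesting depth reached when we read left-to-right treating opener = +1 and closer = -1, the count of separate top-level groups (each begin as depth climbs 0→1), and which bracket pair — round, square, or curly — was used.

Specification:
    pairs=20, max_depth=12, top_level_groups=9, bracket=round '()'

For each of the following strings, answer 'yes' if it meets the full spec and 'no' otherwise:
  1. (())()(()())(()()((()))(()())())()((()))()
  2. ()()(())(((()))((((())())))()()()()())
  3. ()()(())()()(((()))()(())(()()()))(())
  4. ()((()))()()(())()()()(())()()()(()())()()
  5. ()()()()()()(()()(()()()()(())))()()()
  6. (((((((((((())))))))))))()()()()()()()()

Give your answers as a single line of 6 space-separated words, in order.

String 1 '(())()(()())(()()((()))(()())())()((()))()': depth seq [1 2 1 0 1 0 1 2 1 2 1 0 1 2 1 2 1 2 3 4 3 2 1 2 3 2 3 2 1 2 1 0 1 0 1 2 3 2 1 0 1 0]
  -> pairs=21 depth=4 groups=7 -> no
String 2 '()()(())(((()))((((())())))()()()()())': depth seq [1 0 1 0 1 2 1 0 1 2 3 4 3 2 1 2 3 4 5 6 5 4 5 4 3 2 1 2 1 2 1 2 1 2 1 2 1 0]
  -> pairs=19 depth=6 groups=4 -> no
String 3 '()()(())()()(((()))()(())(()()()))(())': depth seq [1 0 1 0 1 2 1 0 1 0 1 0 1 2 3 4 3 2 1 2 1 2 3 2 1 2 3 2 3 2 3 2 1 0 1 2 1 0]
  -> pairs=19 depth=4 groups=7 -> no
String 4 '()((()))()()(())()()()(())()()()(()())()()': depth seq [1 0 1 2 3 2 1 0 1 0 1 0 1 2 1 0 1 0 1 0 1 0 1 2 1 0 1 0 1 0 1 0 1 2 1 2 1 0 1 0 1 0]
  -> pairs=21 depth=3 groups=15 -> no
String 5 '()()()()()()(()()(()()()()(())))()()()': depth seq [1 0 1 0 1 0 1 0 1 0 1 0 1 2 1 2 1 2 3 2 3 2 3 2 3 2 3 4 3 2 1 0 1 0 1 0 1 0]
  -> pairs=19 depth=4 groups=10 -> no
String 6 '(((((((((((())))))))))))()()()()()()()()': depth seq [1 2 3 4 5 6 7 8 9 10 11 12 11 10 9 8 7 6 5 4 3 2 1 0 1 0 1 0 1 0 1 0 1 0 1 0 1 0 1 0]
  -> pairs=20 depth=12 groups=9 -> yes

Answer: no no no no no yes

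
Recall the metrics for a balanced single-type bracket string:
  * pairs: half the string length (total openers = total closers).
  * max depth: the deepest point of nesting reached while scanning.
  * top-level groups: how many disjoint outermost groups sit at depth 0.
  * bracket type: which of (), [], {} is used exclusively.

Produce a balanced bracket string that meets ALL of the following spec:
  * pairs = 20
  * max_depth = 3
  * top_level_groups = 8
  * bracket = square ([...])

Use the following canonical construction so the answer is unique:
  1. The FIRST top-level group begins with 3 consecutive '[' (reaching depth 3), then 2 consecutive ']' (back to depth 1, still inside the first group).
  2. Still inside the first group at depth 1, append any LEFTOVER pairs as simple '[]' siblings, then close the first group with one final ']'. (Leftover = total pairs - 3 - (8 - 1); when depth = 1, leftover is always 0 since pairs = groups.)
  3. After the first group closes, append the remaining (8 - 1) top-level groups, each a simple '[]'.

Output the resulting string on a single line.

Spec: pairs=20 depth=3 groups=8
Leftover pairs = 20 - 3 - (8-1) = 10
First group: deep chain of depth 3 + 10 sibling pairs
Remaining 7 groups: simple '[]' each

Answer: [[[]][][][][][][][][][][]][][][][][][][]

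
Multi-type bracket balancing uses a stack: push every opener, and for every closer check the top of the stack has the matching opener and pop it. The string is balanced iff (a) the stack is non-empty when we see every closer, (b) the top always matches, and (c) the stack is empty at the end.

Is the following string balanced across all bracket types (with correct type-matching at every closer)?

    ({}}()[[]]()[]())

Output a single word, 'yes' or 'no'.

pos 0: push '('; stack = (
pos 1: push '{'; stack = ({
pos 2: '}' matches '{'; pop; stack = (
pos 3: saw closer '}' but top of stack is '(' (expected ')') → INVALID
Verdict: type mismatch at position 3: '}' closes '(' → no

Answer: no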